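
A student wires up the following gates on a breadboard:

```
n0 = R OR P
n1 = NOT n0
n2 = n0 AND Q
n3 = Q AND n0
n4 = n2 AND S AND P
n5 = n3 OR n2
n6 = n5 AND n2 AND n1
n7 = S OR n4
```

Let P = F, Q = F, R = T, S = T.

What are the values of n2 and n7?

n2 = F, n7 = T

n0 = R OR P = T OR F = T
n2 = n0 AND Q = T AND F = F
n4 = n2 AND S AND P = F AND T AND F = F
n7 = S OR n4 = T OR F = T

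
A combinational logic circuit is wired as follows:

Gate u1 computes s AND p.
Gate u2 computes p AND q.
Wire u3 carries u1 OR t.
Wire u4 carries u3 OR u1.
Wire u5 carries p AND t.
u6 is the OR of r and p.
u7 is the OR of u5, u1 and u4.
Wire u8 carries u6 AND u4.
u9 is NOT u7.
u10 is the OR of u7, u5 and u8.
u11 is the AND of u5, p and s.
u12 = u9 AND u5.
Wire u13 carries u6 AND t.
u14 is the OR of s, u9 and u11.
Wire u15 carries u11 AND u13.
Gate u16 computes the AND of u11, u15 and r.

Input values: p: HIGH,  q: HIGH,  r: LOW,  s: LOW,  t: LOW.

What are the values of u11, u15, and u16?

u11 = LOW  u15 = LOW  u16 = LOW

u5 = p AND t = HIGH AND LOW = LOW
u6 = r OR p = LOW OR HIGH = HIGH
u11 = u5 AND p AND s = LOW AND HIGH AND LOW = LOW
u13 = u6 AND t = HIGH AND LOW = LOW
u15 = u11 AND u13 = LOW AND LOW = LOW
u16 = u11 AND u15 AND r = LOW AND LOW AND LOW = LOW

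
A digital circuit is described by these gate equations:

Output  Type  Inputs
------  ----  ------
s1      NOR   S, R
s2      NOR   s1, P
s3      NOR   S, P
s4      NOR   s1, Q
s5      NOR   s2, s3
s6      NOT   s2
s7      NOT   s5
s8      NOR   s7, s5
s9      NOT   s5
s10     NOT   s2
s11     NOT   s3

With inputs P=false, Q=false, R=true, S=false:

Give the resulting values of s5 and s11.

s5 = false; s11 = false

s1 = S NOR R = false NOR true = false
s2 = s1 NOR P = false NOR false = true
s3 = S NOR P = false NOR false = true
s5 = s2 NOR s3 = true NOR true = false
s11 = NOT s3 = NOT true = false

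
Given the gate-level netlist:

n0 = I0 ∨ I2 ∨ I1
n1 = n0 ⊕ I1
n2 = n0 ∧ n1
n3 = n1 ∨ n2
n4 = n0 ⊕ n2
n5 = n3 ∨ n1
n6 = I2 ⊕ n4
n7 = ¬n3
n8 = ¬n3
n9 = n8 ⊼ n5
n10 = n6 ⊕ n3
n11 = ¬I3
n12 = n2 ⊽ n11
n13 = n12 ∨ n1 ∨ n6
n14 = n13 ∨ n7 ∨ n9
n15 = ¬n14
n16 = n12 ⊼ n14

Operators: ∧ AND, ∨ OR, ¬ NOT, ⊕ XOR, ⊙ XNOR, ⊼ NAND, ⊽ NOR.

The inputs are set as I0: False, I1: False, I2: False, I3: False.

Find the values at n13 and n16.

n0 = I0 OR I2 OR I1 = False OR False OR False = False
n1 = n0 XOR I1 = False XOR False = False
n2 = n0 AND n1 = False AND False = False
n3 = n1 OR n2 = False OR False = False
n4 = n0 XOR n2 = False XOR False = False
n5 = n3 OR n1 = False OR False = False
n6 = I2 XOR n4 = False XOR False = False
n7 = NOT n3 = NOT False = True
n8 = NOT n3 = NOT False = True
n9 = n8 NAND n5 = True NAND False = True
n11 = NOT I3 = NOT False = True
n12 = n2 NOR n11 = False NOR True = False
n13 = n12 OR n1 OR n6 = False OR False OR False = False
n14 = n13 OR n7 OR n9 = False OR True OR True = True
n16 = n12 NAND n14 = False NAND True = True

n13 = False, n16 = True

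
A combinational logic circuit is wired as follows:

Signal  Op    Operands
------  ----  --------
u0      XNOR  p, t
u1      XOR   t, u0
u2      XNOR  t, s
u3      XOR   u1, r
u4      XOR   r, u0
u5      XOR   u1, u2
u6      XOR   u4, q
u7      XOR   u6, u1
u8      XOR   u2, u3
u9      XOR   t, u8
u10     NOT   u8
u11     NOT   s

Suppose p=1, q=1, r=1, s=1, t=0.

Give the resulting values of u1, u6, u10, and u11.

u1 = 0; u6 = 0; u10 = 0; u11 = 0

u0 = p XNOR t = 1 XNOR 0 = 0
u1 = t XOR u0 = 0 XOR 0 = 0
u2 = t XNOR s = 0 XNOR 1 = 0
u3 = u1 XOR r = 0 XOR 1 = 1
u4 = r XOR u0 = 1 XOR 0 = 1
u6 = u4 XOR q = 1 XOR 1 = 0
u8 = u2 XOR u3 = 0 XOR 1 = 1
u10 = NOT u8 = NOT 1 = 0
u11 = NOT s = NOT 1 = 0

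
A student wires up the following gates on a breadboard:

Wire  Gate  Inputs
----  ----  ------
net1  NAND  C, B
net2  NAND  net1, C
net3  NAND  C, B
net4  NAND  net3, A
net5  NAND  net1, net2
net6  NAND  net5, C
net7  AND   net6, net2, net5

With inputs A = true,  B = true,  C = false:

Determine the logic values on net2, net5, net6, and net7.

net1 = C NAND B = false NAND true = true
net2 = net1 NAND C = true NAND false = true
net5 = net1 NAND net2 = true NAND true = false
net6 = net5 NAND C = false NAND false = true
net7 = net6 AND net2 AND net5 = true AND true AND false = false

net2 = true, net5 = false, net6 = true, net7 = false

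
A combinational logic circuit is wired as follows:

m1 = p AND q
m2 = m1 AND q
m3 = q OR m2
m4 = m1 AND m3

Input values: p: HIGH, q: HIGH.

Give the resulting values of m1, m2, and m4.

m1 = HIGH, m2 = HIGH, m4 = HIGH

m1 = p AND q = HIGH AND HIGH = HIGH
m2 = m1 AND q = HIGH AND HIGH = HIGH
m3 = q OR m2 = HIGH OR HIGH = HIGH
m4 = m1 AND m3 = HIGH AND HIGH = HIGH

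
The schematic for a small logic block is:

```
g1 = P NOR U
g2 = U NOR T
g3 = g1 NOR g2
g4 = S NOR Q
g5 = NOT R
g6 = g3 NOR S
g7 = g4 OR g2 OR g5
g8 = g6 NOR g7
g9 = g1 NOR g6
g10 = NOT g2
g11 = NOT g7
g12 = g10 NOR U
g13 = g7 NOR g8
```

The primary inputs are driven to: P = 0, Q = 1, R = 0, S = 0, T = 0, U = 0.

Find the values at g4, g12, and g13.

g1 = P NOR U = 0 NOR 0 = 1
g2 = U NOR T = 0 NOR 0 = 1
g3 = g1 NOR g2 = 1 NOR 1 = 0
g4 = S NOR Q = 0 NOR 1 = 0
g5 = NOT R = NOT 0 = 1
g6 = g3 NOR S = 0 NOR 0 = 1
g7 = g4 OR g2 OR g5 = 0 OR 1 OR 1 = 1
g8 = g6 NOR g7 = 1 NOR 1 = 0
g10 = NOT g2 = NOT 1 = 0
g12 = g10 NOR U = 0 NOR 0 = 1
g13 = g7 NOR g8 = 1 NOR 0 = 0

g4 = 0, g12 = 1, g13 = 0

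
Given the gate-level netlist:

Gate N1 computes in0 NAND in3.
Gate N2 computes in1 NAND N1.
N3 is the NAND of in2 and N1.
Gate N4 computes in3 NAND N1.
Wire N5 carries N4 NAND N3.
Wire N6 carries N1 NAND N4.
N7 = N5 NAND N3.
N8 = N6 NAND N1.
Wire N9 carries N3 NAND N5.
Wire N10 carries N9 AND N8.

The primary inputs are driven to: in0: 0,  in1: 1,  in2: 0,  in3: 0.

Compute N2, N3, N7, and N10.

N1 = in0 NAND in3 = 0 NAND 0 = 1
N2 = in1 NAND N1 = 1 NAND 1 = 0
N3 = in2 NAND N1 = 0 NAND 1 = 1
N4 = in3 NAND N1 = 0 NAND 1 = 1
N5 = N4 NAND N3 = 1 NAND 1 = 0
N6 = N1 NAND N4 = 1 NAND 1 = 0
N7 = N5 NAND N3 = 0 NAND 1 = 1
N8 = N6 NAND N1 = 0 NAND 1 = 1
N9 = N3 NAND N5 = 1 NAND 0 = 1
N10 = N9 AND N8 = 1 AND 1 = 1

N2 = 0  N3 = 1  N7 = 1  N10 = 1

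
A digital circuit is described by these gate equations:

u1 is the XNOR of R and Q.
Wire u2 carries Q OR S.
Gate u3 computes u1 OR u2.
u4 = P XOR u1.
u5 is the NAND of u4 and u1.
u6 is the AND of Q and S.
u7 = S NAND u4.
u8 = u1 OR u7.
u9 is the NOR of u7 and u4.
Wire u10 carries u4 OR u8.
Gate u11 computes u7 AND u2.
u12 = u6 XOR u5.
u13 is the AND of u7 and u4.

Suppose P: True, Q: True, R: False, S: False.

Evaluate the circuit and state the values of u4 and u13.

u4 = True  u13 = True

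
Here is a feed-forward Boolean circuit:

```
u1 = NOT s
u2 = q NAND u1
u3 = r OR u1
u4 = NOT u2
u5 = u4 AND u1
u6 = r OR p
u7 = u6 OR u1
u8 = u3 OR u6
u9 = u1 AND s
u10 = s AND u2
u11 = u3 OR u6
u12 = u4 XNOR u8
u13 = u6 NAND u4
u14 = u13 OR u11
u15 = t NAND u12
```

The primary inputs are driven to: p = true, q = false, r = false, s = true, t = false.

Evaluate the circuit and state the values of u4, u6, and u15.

u1 = NOT s = NOT true = false
u2 = q NAND u1 = false NAND false = true
u3 = r OR u1 = false OR false = false
u4 = NOT u2 = NOT true = false
u6 = r OR p = false OR true = true
u8 = u3 OR u6 = false OR true = true
u12 = u4 XNOR u8 = false XNOR true = false
u15 = t NAND u12 = false NAND false = true

u4 = false; u6 = true; u15 = true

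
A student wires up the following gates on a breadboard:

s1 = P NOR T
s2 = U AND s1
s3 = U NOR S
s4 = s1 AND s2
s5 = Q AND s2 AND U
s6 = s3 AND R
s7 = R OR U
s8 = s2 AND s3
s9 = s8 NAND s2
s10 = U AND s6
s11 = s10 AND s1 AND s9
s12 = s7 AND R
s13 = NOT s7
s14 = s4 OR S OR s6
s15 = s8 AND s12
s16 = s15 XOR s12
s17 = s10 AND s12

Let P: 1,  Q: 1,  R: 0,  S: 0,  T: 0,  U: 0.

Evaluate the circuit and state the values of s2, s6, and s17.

s2 = 0  s6 = 0  s17 = 0

s1 = P NOR T = 1 NOR 0 = 0
s2 = U AND s1 = 0 AND 0 = 0
s3 = U NOR S = 0 NOR 0 = 1
s6 = s3 AND R = 1 AND 0 = 0
s7 = R OR U = 0 OR 0 = 0
s10 = U AND s6 = 0 AND 0 = 0
s12 = s7 AND R = 0 AND 0 = 0
s17 = s10 AND s12 = 0 AND 0 = 0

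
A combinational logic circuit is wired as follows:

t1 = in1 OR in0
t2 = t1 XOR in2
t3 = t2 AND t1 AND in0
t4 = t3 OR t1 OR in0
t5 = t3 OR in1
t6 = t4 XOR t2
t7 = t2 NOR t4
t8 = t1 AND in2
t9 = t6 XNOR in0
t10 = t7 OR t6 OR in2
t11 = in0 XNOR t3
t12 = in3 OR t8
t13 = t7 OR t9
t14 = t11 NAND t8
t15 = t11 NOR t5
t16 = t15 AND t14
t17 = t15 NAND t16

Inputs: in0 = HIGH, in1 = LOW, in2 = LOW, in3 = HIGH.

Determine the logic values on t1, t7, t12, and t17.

t1 = HIGH, t7 = LOW, t12 = HIGH, t17 = HIGH

t1 = in1 OR in0 = LOW OR HIGH = HIGH
t2 = t1 XOR in2 = HIGH XOR LOW = HIGH
t3 = t2 AND t1 AND in0 = HIGH AND HIGH AND HIGH = HIGH
t4 = t3 OR t1 OR in0 = HIGH OR HIGH OR HIGH = HIGH
t5 = t3 OR in1 = HIGH OR LOW = HIGH
t7 = t2 NOR t4 = HIGH NOR HIGH = LOW
t8 = t1 AND in2 = HIGH AND LOW = LOW
t11 = in0 XNOR t3 = HIGH XNOR HIGH = HIGH
t12 = in3 OR t8 = HIGH OR LOW = HIGH
t14 = t11 NAND t8 = HIGH NAND LOW = HIGH
t15 = t11 NOR t5 = HIGH NOR HIGH = LOW
t16 = t15 AND t14 = LOW AND HIGH = LOW
t17 = t15 NAND t16 = LOW NAND LOW = HIGH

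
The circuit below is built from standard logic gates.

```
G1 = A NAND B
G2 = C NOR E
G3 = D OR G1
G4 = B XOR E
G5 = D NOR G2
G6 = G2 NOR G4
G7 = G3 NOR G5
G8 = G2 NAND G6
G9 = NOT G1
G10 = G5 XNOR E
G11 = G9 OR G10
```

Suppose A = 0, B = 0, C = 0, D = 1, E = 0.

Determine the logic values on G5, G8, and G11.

G1 = A NAND B = 0 NAND 0 = 1
G2 = C NOR E = 0 NOR 0 = 1
G4 = B XOR E = 0 XOR 0 = 0
G5 = D NOR G2 = 1 NOR 1 = 0
G6 = G2 NOR G4 = 1 NOR 0 = 0
G8 = G2 NAND G6 = 1 NAND 0 = 1
G9 = NOT G1 = NOT 1 = 0
G10 = G5 XNOR E = 0 XNOR 0 = 1
G11 = G9 OR G10 = 0 OR 1 = 1

G5 = 0; G8 = 1; G11 = 1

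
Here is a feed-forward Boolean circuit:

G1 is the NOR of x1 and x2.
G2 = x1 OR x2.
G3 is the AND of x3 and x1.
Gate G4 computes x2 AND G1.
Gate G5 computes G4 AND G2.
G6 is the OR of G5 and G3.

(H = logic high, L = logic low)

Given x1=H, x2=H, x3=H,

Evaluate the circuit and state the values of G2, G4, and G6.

G2 = H, G4 = L, G6 = H

G1 = x1 NOR x2 = H NOR H = L
G2 = x1 OR x2 = H OR H = H
G3 = x3 AND x1 = H AND H = H
G4 = x2 AND G1 = H AND L = L
G5 = G4 AND G2 = L AND H = L
G6 = G5 OR G3 = L OR H = H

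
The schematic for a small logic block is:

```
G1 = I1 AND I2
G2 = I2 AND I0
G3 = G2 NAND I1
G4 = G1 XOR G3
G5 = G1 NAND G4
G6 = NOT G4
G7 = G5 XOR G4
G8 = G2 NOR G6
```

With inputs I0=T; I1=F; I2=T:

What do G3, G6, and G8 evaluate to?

G1 = I1 AND I2 = F AND T = F
G2 = I2 AND I0 = T AND T = T
G3 = G2 NAND I1 = T NAND F = T
G4 = G1 XOR G3 = F XOR T = T
G6 = NOT G4 = NOT T = F
G8 = G2 NOR G6 = T NOR F = F

G3 = T, G6 = F, G8 = F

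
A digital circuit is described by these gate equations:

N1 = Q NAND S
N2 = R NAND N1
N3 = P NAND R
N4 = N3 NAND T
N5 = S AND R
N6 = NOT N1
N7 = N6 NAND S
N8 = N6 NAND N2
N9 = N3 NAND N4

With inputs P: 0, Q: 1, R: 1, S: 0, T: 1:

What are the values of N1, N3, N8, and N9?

N1 = 1; N3 = 1; N8 = 1; N9 = 1

N1 = Q NAND S = 1 NAND 0 = 1
N2 = R NAND N1 = 1 NAND 1 = 0
N3 = P NAND R = 0 NAND 1 = 1
N4 = N3 NAND T = 1 NAND 1 = 0
N6 = NOT N1 = NOT 1 = 0
N8 = N6 NAND N2 = 0 NAND 0 = 1
N9 = N3 NAND N4 = 1 NAND 0 = 1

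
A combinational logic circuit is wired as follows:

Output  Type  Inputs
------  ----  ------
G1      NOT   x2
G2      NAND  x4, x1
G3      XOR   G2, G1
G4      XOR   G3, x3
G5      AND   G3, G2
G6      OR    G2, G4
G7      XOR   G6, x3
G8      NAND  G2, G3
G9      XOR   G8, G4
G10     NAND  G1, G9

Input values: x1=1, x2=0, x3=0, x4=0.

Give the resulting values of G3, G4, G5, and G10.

G3 = 0  G4 = 0  G5 = 0  G10 = 0

G1 = NOT x2 = NOT 0 = 1
G2 = x4 NAND x1 = 0 NAND 1 = 1
G3 = G2 XOR G1 = 1 XOR 1 = 0
G4 = G3 XOR x3 = 0 XOR 0 = 0
G5 = G3 AND G2 = 0 AND 1 = 0
G8 = G2 NAND G3 = 1 NAND 0 = 1
G9 = G8 XOR G4 = 1 XOR 0 = 1
G10 = G1 NAND G9 = 1 NAND 1 = 0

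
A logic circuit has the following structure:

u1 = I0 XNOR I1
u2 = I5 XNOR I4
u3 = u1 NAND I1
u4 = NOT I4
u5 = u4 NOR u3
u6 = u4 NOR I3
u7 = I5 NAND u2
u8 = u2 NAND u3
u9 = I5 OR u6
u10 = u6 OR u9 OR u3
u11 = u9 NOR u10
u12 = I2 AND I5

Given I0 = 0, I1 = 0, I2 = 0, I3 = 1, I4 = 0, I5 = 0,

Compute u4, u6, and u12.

u4 = NOT I4 = NOT 0 = 1
u6 = u4 NOR I3 = 1 NOR 1 = 0
u12 = I2 AND I5 = 0 AND 0 = 0

u4 = 1, u6 = 0, u12 = 0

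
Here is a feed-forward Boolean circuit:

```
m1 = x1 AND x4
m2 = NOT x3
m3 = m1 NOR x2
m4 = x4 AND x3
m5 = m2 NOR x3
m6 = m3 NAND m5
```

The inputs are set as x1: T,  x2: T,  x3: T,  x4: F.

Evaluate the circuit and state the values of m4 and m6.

m1 = x1 AND x4 = T AND F = F
m2 = NOT x3 = NOT T = F
m3 = m1 NOR x2 = F NOR T = F
m4 = x4 AND x3 = F AND T = F
m5 = m2 NOR x3 = F NOR T = F
m6 = m3 NAND m5 = F NAND F = T

m4 = F; m6 = T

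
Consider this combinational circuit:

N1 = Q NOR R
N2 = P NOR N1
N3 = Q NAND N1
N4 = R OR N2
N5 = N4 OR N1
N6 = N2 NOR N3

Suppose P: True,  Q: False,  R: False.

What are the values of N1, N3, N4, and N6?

N1 = Q NOR R = False NOR False = True
N2 = P NOR N1 = True NOR True = False
N3 = Q NAND N1 = False NAND True = True
N4 = R OR N2 = False OR False = False
N6 = N2 NOR N3 = False NOR True = False

N1 = True; N3 = True; N4 = False; N6 = False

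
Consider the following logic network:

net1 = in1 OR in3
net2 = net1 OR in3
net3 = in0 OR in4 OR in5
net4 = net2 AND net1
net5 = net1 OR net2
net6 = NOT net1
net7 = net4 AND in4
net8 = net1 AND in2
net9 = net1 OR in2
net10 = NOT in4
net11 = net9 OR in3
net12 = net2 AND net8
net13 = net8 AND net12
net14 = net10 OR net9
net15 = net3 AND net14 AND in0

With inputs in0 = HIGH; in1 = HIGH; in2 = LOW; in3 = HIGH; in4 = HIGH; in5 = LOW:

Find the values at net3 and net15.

net3 = HIGH, net15 = HIGH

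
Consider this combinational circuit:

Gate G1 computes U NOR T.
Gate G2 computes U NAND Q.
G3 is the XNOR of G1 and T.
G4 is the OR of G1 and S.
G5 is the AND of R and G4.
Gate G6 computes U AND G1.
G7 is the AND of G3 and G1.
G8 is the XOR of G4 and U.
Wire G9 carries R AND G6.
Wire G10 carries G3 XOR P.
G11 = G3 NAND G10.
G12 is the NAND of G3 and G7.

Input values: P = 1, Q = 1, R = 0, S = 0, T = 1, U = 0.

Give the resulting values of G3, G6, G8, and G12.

G1 = U NOR T = 0 NOR 1 = 0
G3 = G1 XNOR T = 0 XNOR 1 = 0
G4 = G1 OR S = 0 OR 0 = 0
G6 = U AND G1 = 0 AND 0 = 0
G7 = G3 AND G1 = 0 AND 0 = 0
G8 = G4 XOR U = 0 XOR 0 = 0
G12 = G3 NAND G7 = 0 NAND 0 = 1

G3 = 0  G6 = 0  G8 = 0  G12 = 1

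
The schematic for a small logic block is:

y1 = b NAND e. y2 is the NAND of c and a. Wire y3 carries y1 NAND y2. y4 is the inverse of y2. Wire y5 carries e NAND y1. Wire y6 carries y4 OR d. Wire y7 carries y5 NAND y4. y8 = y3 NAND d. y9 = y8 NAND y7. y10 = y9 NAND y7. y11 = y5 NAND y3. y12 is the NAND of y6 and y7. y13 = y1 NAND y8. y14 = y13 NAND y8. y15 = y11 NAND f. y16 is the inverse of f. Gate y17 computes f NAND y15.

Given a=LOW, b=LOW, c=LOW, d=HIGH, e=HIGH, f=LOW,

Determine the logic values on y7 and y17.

y1 = b NAND e = LOW NAND HIGH = HIGH
y2 = c NAND a = LOW NAND LOW = HIGH
y3 = y1 NAND y2 = HIGH NAND HIGH = LOW
y4 = NOT y2 = NOT HIGH = LOW
y5 = e NAND y1 = HIGH NAND HIGH = LOW
y7 = y5 NAND y4 = LOW NAND LOW = HIGH
y11 = y5 NAND y3 = LOW NAND LOW = HIGH
y15 = y11 NAND f = HIGH NAND LOW = HIGH
y17 = f NAND y15 = LOW NAND HIGH = HIGH

y7 = HIGH, y17 = HIGH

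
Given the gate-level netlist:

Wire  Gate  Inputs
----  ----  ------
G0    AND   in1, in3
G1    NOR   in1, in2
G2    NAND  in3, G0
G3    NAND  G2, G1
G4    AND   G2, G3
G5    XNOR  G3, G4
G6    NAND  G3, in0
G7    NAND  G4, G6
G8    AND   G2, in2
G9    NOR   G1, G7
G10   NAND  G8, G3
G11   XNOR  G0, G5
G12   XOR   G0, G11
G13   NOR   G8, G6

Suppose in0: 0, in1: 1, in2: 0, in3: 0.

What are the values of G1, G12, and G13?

G1 = 0, G12 = 0, G13 = 0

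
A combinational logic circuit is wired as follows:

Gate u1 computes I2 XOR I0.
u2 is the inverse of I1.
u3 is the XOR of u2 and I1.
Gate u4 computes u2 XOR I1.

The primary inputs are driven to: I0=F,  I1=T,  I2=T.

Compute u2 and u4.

u2 = NOT I1 = NOT T = F
u4 = u2 XOR I1 = F XOR T = T

u2 = F, u4 = T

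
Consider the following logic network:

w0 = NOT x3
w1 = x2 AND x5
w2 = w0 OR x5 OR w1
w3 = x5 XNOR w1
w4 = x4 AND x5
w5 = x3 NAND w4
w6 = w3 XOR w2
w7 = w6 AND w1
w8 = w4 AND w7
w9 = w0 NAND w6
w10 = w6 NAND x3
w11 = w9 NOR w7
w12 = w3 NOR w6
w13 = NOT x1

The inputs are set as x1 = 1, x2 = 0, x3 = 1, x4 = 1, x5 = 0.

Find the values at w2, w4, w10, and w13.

w2 = 0, w4 = 0, w10 = 0, w13 = 0

w0 = NOT x3 = NOT 1 = 0
w1 = x2 AND x5 = 0 AND 0 = 0
w2 = w0 OR x5 OR w1 = 0 OR 0 OR 0 = 0
w3 = x5 XNOR w1 = 0 XNOR 0 = 1
w4 = x4 AND x5 = 1 AND 0 = 0
w6 = w3 XOR w2 = 1 XOR 0 = 1
w10 = w6 NAND x3 = 1 NAND 1 = 0
w13 = NOT x1 = NOT 1 = 0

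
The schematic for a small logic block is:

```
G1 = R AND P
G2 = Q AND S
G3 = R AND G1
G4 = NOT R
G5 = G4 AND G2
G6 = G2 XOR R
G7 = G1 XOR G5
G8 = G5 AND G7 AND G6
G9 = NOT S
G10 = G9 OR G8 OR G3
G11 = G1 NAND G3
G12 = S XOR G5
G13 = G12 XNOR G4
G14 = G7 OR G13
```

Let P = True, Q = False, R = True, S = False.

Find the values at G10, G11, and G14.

G1 = R AND P = True AND True = True
G2 = Q AND S = False AND False = False
G3 = R AND G1 = True AND True = True
G4 = NOT R = NOT True = False
G5 = G4 AND G2 = False AND False = False
G6 = G2 XOR R = False XOR True = True
G7 = G1 XOR G5 = True XOR False = True
G8 = G5 AND G7 AND G6 = False AND True AND True = False
G9 = NOT S = NOT False = True
G10 = G9 OR G8 OR G3 = True OR False OR True = True
G11 = G1 NAND G3 = True NAND True = False
G12 = S XOR G5 = False XOR False = False
G13 = G12 XNOR G4 = False XNOR False = True
G14 = G7 OR G13 = True OR True = True

G10 = True, G11 = False, G14 = True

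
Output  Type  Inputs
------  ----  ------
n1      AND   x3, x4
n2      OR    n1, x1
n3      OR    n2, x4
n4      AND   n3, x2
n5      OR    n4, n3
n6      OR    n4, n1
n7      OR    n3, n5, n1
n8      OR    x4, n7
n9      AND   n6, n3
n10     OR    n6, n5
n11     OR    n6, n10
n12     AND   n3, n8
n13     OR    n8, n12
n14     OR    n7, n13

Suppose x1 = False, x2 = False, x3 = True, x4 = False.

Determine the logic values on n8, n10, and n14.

n1 = x3 AND x4 = True AND False = False
n2 = n1 OR x1 = False OR False = False
n3 = n2 OR x4 = False OR False = False
n4 = n3 AND x2 = False AND False = False
n5 = n4 OR n3 = False OR False = False
n6 = n4 OR n1 = False OR False = False
n7 = n3 OR n5 OR n1 = False OR False OR False = False
n8 = x4 OR n7 = False OR False = False
n10 = n6 OR n5 = False OR False = False
n12 = n3 AND n8 = False AND False = False
n13 = n8 OR n12 = False OR False = False
n14 = n7 OR n13 = False OR False = False

n8 = False, n10 = False, n14 = False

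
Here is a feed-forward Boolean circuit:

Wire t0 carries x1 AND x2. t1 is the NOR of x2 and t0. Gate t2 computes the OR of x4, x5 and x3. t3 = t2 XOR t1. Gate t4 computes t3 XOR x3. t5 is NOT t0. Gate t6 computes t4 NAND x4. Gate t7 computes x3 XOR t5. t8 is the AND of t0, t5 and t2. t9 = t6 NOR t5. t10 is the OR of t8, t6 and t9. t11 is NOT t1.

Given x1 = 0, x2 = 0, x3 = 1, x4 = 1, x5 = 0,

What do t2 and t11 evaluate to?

t2 = 1, t11 = 0

t0 = x1 AND x2 = 0 AND 0 = 0
t1 = x2 NOR t0 = 0 NOR 0 = 1
t2 = x4 OR x5 OR x3 = 1 OR 0 OR 1 = 1
t11 = NOT t1 = NOT 1 = 0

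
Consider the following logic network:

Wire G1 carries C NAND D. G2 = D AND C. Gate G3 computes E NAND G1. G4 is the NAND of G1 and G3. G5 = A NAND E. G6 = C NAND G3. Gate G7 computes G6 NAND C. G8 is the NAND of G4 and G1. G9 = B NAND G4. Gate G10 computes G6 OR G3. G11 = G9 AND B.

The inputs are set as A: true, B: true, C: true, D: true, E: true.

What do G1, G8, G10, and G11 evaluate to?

G1 = false; G8 = true; G10 = true; G11 = false

G1 = C NAND D = true NAND true = false
G3 = E NAND G1 = true NAND false = true
G4 = G1 NAND G3 = false NAND true = true
G6 = C NAND G3 = true NAND true = false
G8 = G4 NAND G1 = true NAND false = true
G9 = B NAND G4 = true NAND true = false
G10 = G6 OR G3 = false OR true = true
G11 = G9 AND B = false AND true = false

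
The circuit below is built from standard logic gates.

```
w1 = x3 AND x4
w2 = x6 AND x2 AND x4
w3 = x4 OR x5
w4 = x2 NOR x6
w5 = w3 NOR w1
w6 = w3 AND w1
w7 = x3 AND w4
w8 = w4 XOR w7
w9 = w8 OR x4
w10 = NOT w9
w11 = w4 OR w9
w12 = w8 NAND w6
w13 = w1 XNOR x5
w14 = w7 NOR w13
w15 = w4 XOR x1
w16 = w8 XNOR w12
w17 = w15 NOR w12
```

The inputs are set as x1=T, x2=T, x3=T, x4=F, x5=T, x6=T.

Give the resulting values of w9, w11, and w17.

w1 = x3 AND x4 = T AND F = F
w3 = x4 OR x5 = F OR T = T
w4 = x2 NOR x6 = T NOR T = F
w6 = w3 AND w1 = T AND F = F
w7 = x3 AND w4 = T AND F = F
w8 = w4 XOR w7 = F XOR F = F
w9 = w8 OR x4 = F OR F = F
w11 = w4 OR w9 = F OR F = F
w12 = w8 NAND w6 = F NAND F = T
w15 = w4 XOR x1 = F XOR T = T
w17 = w15 NOR w12 = T NOR T = F

w9 = F, w11 = F, w17 = F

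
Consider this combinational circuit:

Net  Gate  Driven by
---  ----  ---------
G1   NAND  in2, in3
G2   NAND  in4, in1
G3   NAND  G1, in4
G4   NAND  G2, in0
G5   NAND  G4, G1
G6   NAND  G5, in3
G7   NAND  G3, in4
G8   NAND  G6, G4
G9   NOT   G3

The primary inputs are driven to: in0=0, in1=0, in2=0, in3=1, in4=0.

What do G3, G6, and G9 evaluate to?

G3 = 1, G6 = 1, G9 = 0

G1 = in2 NAND in3 = 0 NAND 1 = 1
G2 = in4 NAND in1 = 0 NAND 0 = 1
G3 = G1 NAND in4 = 1 NAND 0 = 1
G4 = G2 NAND in0 = 1 NAND 0 = 1
G5 = G4 NAND G1 = 1 NAND 1 = 0
G6 = G5 NAND in3 = 0 NAND 1 = 1
G9 = NOT G3 = NOT 1 = 0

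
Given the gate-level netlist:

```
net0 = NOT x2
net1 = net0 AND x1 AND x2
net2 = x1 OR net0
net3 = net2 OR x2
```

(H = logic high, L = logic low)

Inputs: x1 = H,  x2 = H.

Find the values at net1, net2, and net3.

net1 = L, net2 = H, net3 = H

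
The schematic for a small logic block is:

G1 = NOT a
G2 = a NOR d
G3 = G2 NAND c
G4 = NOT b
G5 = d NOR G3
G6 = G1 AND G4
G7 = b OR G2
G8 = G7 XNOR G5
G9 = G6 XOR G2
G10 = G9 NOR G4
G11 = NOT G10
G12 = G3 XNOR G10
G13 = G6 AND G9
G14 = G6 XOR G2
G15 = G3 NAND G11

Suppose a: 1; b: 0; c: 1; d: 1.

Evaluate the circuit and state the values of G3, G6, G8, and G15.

G3 = 1, G6 = 0, G8 = 1, G15 = 0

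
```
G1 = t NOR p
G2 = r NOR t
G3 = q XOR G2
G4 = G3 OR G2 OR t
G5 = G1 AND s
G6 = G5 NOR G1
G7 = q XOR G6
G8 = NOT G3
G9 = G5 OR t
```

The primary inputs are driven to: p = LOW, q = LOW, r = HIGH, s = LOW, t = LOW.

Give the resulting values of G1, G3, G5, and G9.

G1 = t NOR p = LOW NOR LOW = HIGH
G2 = r NOR t = HIGH NOR LOW = LOW
G3 = q XOR G2 = LOW XOR LOW = LOW
G5 = G1 AND s = HIGH AND LOW = LOW
G9 = G5 OR t = LOW OR LOW = LOW

G1 = HIGH  G3 = LOW  G5 = LOW  G9 = LOW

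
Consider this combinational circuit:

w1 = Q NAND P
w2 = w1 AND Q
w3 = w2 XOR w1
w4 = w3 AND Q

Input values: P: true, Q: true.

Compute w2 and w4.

w1 = Q NAND P = true NAND true = false
w2 = w1 AND Q = false AND true = false
w3 = w2 XOR w1 = false XOR false = false
w4 = w3 AND Q = false AND true = false

w2 = false, w4 = false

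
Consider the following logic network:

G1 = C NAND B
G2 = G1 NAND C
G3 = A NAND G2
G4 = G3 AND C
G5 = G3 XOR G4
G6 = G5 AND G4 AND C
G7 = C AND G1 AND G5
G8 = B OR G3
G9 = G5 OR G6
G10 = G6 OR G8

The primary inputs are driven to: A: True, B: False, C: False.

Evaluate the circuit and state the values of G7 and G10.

G7 = False, G10 = False

G1 = C NAND B = False NAND False = True
G2 = G1 NAND C = True NAND False = True
G3 = A NAND G2 = True NAND True = False
G4 = G3 AND C = False AND False = False
G5 = G3 XOR G4 = False XOR False = False
G6 = G5 AND G4 AND C = False AND False AND False = False
G7 = C AND G1 AND G5 = False AND True AND False = False
G8 = B OR G3 = False OR False = False
G10 = G6 OR G8 = False OR False = False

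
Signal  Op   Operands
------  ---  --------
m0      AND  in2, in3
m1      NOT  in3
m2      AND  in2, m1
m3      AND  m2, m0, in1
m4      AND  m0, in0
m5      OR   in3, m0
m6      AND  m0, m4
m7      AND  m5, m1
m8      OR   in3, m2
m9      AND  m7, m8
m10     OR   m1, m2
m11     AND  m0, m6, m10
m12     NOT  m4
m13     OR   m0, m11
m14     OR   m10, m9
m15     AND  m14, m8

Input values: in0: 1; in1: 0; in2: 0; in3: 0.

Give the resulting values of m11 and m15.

m0 = in2 AND in3 = 0 AND 0 = 0
m1 = NOT in3 = NOT 0 = 1
m2 = in2 AND m1 = 0 AND 1 = 0
m4 = m0 AND in0 = 0 AND 1 = 0
m5 = in3 OR m0 = 0 OR 0 = 0
m6 = m0 AND m4 = 0 AND 0 = 0
m7 = m5 AND m1 = 0 AND 1 = 0
m8 = in3 OR m2 = 0 OR 0 = 0
m9 = m7 AND m8 = 0 AND 0 = 0
m10 = m1 OR m2 = 1 OR 0 = 1
m11 = m0 AND m6 AND m10 = 0 AND 0 AND 1 = 0
m14 = m10 OR m9 = 1 OR 0 = 1
m15 = m14 AND m8 = 1 AND 0 = 0

m11 = 0, m15 = 0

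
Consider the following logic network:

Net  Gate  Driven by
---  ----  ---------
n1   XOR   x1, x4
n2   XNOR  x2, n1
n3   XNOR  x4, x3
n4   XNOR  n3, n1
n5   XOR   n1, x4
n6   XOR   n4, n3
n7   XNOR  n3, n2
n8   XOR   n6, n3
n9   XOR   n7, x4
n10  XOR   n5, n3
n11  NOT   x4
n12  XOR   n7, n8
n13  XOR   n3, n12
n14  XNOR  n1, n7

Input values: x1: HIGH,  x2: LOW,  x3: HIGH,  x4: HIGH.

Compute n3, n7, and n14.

n3 = HIGH, n7 = HIGH, n14 = LOW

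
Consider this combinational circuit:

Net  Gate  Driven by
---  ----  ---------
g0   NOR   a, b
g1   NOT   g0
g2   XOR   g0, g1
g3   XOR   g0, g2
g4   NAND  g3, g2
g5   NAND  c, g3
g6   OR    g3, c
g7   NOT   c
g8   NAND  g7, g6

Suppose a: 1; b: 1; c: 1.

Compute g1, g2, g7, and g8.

g1 = 1; g2 = 1; g7 = 0; g8 = 1

g0 = a NOR b = 1 NOR 1 = 0
g1 = NOT g0 = NOT 0 = 1
g2 = g0 XOR g1 = 0 XOR 1 = 1
g3 = g0 XOR g2 = 0 XOR 1 = 1
g6 = g3 OR c = 1 OR 1 = 1
g7 = NOT c = NOT 1 = 0
g8 = g7 NAND g6 = 0 NAND 1 = 1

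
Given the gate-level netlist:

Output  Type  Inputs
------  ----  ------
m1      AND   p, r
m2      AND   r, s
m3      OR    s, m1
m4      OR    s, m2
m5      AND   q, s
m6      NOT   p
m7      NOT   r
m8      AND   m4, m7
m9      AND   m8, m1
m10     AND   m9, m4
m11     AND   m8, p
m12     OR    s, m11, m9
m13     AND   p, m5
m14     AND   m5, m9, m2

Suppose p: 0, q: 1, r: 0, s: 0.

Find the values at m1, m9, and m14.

m1 = 0; m9 = 0; m14 = 0

m1 = p AND r = 0 AND 0 = 0
m2 = r AND s = 0 AND 0 = 0
m4 = s OR m2 = 0 OR 0 = 0
m5 = q AND s = 1 AND 0 = 0
m7 = NOT r = NOT 0 = 1
m8 = m4 AND m7 = 0 AND 1 = 0
m9 = m8 AND m1 = 0 AND 0 = 0
m14 = m5 AND m9 AND m2 = 0 AND 0 AND 0 = 0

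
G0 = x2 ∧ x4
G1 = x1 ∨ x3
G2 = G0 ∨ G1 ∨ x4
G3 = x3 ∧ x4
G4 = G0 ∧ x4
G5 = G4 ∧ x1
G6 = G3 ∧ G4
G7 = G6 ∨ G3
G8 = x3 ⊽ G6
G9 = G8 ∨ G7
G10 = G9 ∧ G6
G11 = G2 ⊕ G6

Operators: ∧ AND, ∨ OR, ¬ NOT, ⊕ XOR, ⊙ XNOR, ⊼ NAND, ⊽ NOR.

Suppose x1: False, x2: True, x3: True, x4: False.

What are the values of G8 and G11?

G8 = False, G11 = True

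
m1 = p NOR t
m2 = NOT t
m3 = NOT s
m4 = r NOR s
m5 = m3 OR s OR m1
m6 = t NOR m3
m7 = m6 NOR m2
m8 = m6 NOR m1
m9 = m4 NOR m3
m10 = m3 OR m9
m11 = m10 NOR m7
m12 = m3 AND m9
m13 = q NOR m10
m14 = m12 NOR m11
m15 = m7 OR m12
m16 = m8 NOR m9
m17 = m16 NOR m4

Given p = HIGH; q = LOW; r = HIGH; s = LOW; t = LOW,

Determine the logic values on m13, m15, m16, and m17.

m1 = p NOR t = HIGH NOR LOW = LOW
m2 = NOT t = NOT LOW = HIGH
m3 = NOT s = NOT LOW = HIGH
m4 = r NOR s = HIGH NOR LOW = LOW
m6 = t NOR m3 = LOW NOR HIGH = LOW
m7 = m6 NOR m2 = LOW NOR HIGH = LOW
m8 = m6 NOR m1 = LOW NOR LOW = HIGH
m9 = m4 NOR m3 = LOW NOR HIGH = LOW
m10 = m3 OR m9 = HIGH OR LOW = HIGH
m12 = m3 AND m9 = HIGH AND LOW = LOW
m13 = q NOR m10 = LOW NOR HIGH = LOW
m15 = m7 OR m12 = LOW OR LOW = LOW
m16 = m8 NOR m9 = HIGH NOR LOW = LOW
m17 = m16 NOR m4 = LOW NOR LOW = HIGH

m13 = LOW  m15 = LOW  m16 = LOW  m17 = HIGH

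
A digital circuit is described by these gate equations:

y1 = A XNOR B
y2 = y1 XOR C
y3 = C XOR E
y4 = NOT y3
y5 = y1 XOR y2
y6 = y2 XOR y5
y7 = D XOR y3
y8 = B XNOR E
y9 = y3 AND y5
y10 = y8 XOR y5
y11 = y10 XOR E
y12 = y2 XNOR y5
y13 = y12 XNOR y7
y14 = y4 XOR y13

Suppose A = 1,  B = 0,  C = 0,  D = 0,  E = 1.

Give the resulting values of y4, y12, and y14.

y4 = 0, y12 = 1, y14 = 1

y1 = A XNOR B = 1 XNOR 0 = 0
y2 = y1 XOR C = 0 XOR 0 = 0
y3 = C XOR E = 0 XOR 1 = 1
y4 = NOT y3 = NOT 1 = 0
y5 = y1 XOR y2 = 0 XOR 0 = 0
y7 = D XOR y3 = 0 XOR 1 = 1
y12 = y2 XNOR y5 = 0 XNOR 0 = 1
y13 = y12 XNOR y7 = 1 XNOR 1 = 1
y14 = y4 XOR y13 = 0 XOR 1 = 1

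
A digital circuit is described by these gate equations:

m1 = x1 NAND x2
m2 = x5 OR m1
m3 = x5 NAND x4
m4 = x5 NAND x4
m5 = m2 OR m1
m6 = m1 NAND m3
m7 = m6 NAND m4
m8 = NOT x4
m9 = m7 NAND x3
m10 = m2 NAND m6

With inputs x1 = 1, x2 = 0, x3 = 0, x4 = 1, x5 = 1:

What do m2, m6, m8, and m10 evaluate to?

m1 = x1 NAND x2 = 1 NAND 0 = 1
m2 = x5 OR m1 = 1 OR 1 = 1
m3 = x5 NAND x4 = 1 NAND 1 = 0
m6 = m1 NAND m3 = 1 NAND 0 = 1
m8 = NOT x4 = NOT 1 = 0
m10 = m2 NAND m6 = 1 NAND 1 = 0

m2 = 1, m6 = 1, m8 = 0, m10 = 0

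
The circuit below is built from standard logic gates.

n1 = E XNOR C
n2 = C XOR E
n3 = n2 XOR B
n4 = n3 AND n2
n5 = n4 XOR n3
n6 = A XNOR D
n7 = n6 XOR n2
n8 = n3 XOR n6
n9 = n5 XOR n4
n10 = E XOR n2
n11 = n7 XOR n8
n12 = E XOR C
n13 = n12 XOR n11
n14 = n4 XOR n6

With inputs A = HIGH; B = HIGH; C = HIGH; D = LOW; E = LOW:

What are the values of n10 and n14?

n2 = C XOR E = HIGH XOR LOW = HIGH
n3 = n2 XOR B = HIGH XOR HIGH = LOW
n4 = n3 AND n2 = LOW AND HIGH = LOW
n6 = A XNOR D = HIGH XNOR LOW = LOW
n10 = E XOR n2 = LOW XOR HIGH = HIGH
n14 = n4 XOR n6 = LOW XOR LOW = LOW

n10 = HIGH, n14 = LOW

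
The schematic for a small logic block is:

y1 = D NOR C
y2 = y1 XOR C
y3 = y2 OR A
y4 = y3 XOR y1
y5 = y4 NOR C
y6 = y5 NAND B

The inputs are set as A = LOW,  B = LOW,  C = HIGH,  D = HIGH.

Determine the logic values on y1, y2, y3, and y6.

y1 = LOW  y2 = HIGH  y3 = HIGH  y6 = HIGH

y1 = D NOR C = HIGH NOR HIGH = LOW
y2 = y1 XOR C = LOW XOR HIGH = HIGH
y3 = y2 OR A = HIGH OR LOW = HIGH
y4 = y3 XOR y1 = HIGH XOR LOW = HIGH
y5 = y4 NOR C = HIGH NOR HIGH = LOW
y6 = y5 NAND B = LOW NAND LOW = HIGH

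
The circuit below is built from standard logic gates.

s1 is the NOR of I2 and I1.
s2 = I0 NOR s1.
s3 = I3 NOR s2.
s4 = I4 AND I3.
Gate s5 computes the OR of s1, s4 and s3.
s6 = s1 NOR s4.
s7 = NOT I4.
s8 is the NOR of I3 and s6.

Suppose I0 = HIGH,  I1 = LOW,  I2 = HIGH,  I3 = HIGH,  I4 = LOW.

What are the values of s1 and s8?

s1 = I2 NOR I1 = HIGH NOR LOW = LOW
s4 = I4 AND I3 = LOW AND HIGH = LOW
s6 = s1 NOR s4 = LOW NOR LOW = HIGH
s8 = I3 NOR s6 = HIGH NOR HIGH = LOW

s1 = LOW, s8 = LOW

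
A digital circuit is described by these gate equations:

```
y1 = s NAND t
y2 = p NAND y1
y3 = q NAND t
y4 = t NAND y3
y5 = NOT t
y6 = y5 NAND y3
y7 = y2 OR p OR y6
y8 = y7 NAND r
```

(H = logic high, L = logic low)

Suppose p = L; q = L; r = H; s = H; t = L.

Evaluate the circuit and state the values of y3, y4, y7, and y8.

y3 = H; y4 = H; y7 = H; y8 = L

y1 = s NAND t = H NAND L = H
y2 = p NAND y1 = L NAND H = H
y3 = q NAND t = L NAND L = H
y4 = t NAND y3 = L NAND H = H
y5 = NOT t = NOT L = H
y6 = y5 NAND y3 = H NAND H = L
y7 = y2 OR p OR y6 = H OR L OR L = H
y8 = y7 NAND r = H NAND H = L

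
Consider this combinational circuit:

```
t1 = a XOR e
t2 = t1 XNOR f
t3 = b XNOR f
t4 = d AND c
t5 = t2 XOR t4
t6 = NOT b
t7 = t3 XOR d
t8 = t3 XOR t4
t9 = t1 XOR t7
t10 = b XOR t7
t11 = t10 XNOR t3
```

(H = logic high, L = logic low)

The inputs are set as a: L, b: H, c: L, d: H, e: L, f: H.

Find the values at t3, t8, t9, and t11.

t1 = a XOR e = L XOR L = L
t3 = b XNOR f = H XNOR H = H
t4 = d AND c = H AND L = L
t7 = t3 XOR d = H XOR H = L
t8 = t3 XOR t4 = H XOR L = H
t9 = t1 XOR t7 = L XOR L = L
t10 = b XOR t7 = H XOR L = H
t11 = t10 XNOR t3 = H XNOR H = H

t3 = H  t8 = H  t9 = L  t11 = H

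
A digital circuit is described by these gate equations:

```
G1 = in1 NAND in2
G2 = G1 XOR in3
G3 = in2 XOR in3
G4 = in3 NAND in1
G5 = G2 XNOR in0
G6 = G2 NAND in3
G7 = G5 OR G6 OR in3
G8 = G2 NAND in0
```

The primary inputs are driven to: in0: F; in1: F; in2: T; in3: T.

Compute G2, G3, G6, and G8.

G2 = F, G3 = F, G6 = T, G8 = T

G1 = in1 NAND in2 = F NAND T = T
G2 = G1 XOR in3 = T XOR T = F
G3 = in2 XOR in3 = T XOR T = F
G6 = G2 NAND in3 = F NAND T = T
G8 = G2 NAND in0 = F NAND F = T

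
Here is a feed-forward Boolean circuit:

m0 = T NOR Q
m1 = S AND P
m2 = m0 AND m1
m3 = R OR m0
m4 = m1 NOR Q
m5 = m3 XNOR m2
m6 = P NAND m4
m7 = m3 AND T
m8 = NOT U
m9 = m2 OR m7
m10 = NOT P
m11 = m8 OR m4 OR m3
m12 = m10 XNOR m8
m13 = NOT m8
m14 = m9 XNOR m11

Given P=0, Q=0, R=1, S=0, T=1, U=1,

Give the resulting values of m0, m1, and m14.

m0 = T NOR Q = 1 NOR 0 = 0
m1 = S AND P = 0 AND 0 = 0
m2 = m0 AND m1 = 0 AND 0 = 0
m3 = R OR m0 = 1 OR 0 = 1
m4 = m1 NOR Q = 0 NOR 0 = 1
m7 = m3 AND T = 1 AND 1 = 1
m8 = NOT U = NOT 1 = 0
m9 = m2 OR m7 = 0 OR 1 = 1
m11 = m8 OR m4 OR m3 = 0 OR 1 OR 1 = 1
m14 = m9 XNOR m11 = 1 XNOR 1 = 1

m0 = 0, m1 = 0, m14 = 1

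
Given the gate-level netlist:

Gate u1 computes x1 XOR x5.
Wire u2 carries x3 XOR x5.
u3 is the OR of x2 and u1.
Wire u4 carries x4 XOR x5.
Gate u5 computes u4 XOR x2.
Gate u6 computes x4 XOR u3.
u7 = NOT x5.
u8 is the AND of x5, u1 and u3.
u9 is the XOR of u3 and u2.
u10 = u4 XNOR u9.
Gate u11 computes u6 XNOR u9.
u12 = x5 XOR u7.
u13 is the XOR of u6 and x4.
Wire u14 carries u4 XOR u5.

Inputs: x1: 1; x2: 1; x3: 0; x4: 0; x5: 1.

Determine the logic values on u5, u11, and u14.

u1 = x1 XOR x5 = 1 XOR 1 = 0
u2 = x3 XOR x5 = 0 XOR 1 = 1
u3 = x2 OR u1 = 1 OR 0 = 1
u4 = x4 XOR x5 = 0 XOR 1 = 1
u5 = u4 XOR x2 = 1 XOR 1 = 0
u6 = x4 XOR u3 = 0 XOR 1 = 1
u9 = u3 XOR u2 = 1 XOR 1 = 0
u11 = u6 XNOR u9 = 1 XNOR 0 = 0
u14 = u4 XOR u5 = 1 XOR 0 = 1

u5 = 0, u11 = 0, u14 = 1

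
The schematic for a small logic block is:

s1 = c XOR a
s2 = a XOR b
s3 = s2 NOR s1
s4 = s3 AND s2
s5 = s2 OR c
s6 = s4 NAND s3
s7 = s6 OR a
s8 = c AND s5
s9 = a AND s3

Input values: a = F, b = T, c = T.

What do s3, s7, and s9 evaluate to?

s1 = c XOR a = T XOR F = T
s2 = a XOR b = F XOR T = T
s3 = s2 NOR s1 = T NOR T = F
s4 = s3 AND s2 = F AND T = F
s6 = s4 NAND s3 = F NAND F = T
s7 = s6 OR a = T OR F = T
s9 = a AND s3 = F AND F = F

s3 = F, s7 = T, s9 = F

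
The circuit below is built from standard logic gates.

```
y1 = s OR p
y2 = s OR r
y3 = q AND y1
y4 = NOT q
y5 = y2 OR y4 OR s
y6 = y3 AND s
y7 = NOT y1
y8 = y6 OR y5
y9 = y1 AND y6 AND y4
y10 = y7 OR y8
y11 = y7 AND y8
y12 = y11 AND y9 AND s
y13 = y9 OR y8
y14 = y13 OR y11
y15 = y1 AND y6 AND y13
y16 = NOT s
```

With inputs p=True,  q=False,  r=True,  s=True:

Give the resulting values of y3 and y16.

y3 = False; y16 = False

y1 = s OR p = True OR True = True
y3 = q AND y1 = False AND True = False
y16 = NOT s = NOT True = False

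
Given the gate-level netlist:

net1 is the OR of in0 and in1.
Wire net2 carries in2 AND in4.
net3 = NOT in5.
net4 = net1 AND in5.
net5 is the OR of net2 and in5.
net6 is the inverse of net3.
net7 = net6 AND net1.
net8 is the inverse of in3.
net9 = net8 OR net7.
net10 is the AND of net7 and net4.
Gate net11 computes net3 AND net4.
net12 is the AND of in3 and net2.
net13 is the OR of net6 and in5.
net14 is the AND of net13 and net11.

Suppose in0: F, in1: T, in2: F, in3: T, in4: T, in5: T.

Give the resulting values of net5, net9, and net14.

net5 = T, net9 = T, net14 = F

net1 = in0 OR in1 = F OR T = T
net2 = in2 AND in4 = F AND T = F
net3 = NOT in5 = NOT T = F
net4 = net1 AND in5 = T AND T = T
net5 = net2 OR in5 = F OR T = T
net6 = NOT net3 = NOT F = T
net7 = net6 AND net1 = T AND T = T
net8 = NOT in3 = NOT T = F
net9 = net8 OR net7 = F OR T = T
net11 = net3 AND net4 = F AND T = F
net13 = net6 OR in5 = T OR T = T
net14 = net13 AND net11 = T AND F = F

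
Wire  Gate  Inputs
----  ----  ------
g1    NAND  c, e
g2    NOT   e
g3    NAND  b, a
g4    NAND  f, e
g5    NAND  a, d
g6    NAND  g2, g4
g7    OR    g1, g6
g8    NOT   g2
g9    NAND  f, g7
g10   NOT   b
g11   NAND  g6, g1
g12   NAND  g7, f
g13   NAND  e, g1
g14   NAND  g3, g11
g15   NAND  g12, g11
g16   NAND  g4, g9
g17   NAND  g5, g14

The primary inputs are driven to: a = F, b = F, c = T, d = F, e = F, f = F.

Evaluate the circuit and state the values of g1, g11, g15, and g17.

g1 = c NAND e = T NAND F = T
g2 = NOT e = NOT F = T
g3 = b NAND a = F NAND F = T
g4 = f NAND e = F NAND F = T
g5 = a NAND d = F NAND F = T
g6 = g2 NAND g4 = T NAND T = F
g7 = g1 OR g6 = T OR F = T
g11 = g6 NAND g1 = F NAND T = T
g12 = g7 NAND f = T NAND F = T
g14 = g3 NAND g11 = T NAND T = F
g15 = g12 NAND g11 = T NAND T = F
g17 = g5 NAND g14 = T NAND F = T

g1 = T; g11 = T; g15 = F; g17 = T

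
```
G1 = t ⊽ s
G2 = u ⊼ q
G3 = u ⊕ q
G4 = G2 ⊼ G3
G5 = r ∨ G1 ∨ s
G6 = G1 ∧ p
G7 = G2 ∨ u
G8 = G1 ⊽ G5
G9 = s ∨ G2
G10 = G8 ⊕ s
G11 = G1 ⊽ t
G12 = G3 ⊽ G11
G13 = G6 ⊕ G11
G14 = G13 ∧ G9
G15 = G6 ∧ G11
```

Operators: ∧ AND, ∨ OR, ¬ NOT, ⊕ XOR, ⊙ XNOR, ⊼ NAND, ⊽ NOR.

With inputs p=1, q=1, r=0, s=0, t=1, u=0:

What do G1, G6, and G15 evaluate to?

G1 = t NOR s = 1 NOR 0 = 0
G6 = G1 AND p = 0 AND 1 = 0
G11 = G1 NOR t = 0 NOR 1 = 0
G15 = G6 AND G11 = 0 AND 0 = 0

G1 = 0, G6 = 0, G15 = 0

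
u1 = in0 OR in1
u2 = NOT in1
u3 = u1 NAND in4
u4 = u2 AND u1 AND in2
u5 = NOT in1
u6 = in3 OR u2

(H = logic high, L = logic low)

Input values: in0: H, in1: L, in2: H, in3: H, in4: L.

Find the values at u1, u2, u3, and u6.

u1 = H  u2 = H  u3 = H  u6 = H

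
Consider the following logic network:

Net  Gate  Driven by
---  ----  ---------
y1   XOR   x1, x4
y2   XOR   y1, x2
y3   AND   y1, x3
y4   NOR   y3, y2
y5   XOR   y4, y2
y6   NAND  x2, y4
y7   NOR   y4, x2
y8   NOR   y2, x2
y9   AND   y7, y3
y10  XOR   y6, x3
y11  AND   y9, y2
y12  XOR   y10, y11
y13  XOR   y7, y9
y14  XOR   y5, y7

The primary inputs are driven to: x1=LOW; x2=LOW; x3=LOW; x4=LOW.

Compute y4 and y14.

y1 = x1 XOR x4 = LOW XOR LOW = LOW
y2 = y1 XOR x2 = LOW XOR LOW = LOW
y3 = y1 AND x3 = LOW AND LOW = LOW
y4 = y3 NOR y2 = LOW NOR LOW = HIGH
y5 = y4 XOR y2 = HIGH XOR LOW = HIGH
y7 = y4 NOR x2 = HIGH NOR LOW = LOW
y14 = y5 XOR y7 = HIGH XOR LOW = HIGH

y4 = HIGH  y14 = HIGH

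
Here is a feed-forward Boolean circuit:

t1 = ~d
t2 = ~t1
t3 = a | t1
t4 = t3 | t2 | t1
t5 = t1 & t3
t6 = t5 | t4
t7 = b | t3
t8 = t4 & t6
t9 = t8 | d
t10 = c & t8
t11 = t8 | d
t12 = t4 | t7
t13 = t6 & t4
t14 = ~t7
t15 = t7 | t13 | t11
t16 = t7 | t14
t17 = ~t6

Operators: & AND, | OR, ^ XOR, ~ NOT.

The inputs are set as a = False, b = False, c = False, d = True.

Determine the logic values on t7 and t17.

t7 = False; t17 = False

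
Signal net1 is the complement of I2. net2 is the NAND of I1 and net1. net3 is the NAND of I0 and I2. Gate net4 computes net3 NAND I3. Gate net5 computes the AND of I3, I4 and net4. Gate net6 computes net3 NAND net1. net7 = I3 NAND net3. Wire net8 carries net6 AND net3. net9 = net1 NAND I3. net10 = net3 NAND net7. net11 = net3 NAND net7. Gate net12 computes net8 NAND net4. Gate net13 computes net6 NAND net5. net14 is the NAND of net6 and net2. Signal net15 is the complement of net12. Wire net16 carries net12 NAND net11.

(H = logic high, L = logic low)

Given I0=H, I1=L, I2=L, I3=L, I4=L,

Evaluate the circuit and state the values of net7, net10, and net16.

net7 = H, net10 = L, net16 = H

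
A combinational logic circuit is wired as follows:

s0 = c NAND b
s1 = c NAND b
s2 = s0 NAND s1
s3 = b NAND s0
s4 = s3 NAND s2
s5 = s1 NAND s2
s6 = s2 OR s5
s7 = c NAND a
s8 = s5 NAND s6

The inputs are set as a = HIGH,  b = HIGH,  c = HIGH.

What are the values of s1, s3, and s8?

s1 = LOW, s3 = HIGH, s8 = LOW

s0 = c NAND b = HIGH NAND HIGH = LOW
s1 = c NAND b = HIGH NAND HIGH = LOW
s2 = s0 NAND s1 = LOW NAND LOW = HIGH
s3 = b NAND s0 = HIGH NAND LOW = HIGH
s5 = s1 NAND s2 = LOW NAND HIGH = HIGH
s6 = s2 OR s5 = HIGH OR HIGH = HIGH
s8 = s5 NAND s6 = HIGH NAND HIGH = LOW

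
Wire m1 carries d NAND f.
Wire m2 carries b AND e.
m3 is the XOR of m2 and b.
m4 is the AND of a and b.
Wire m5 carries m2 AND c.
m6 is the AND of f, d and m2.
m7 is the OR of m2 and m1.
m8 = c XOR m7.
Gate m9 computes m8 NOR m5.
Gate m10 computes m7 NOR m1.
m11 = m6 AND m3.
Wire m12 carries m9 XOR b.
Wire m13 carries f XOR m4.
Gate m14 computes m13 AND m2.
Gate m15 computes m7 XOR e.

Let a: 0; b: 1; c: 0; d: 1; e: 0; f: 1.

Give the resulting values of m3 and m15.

m1 = d NAND f = 1 NAND 1 = 0
m2 = b AND e = 1 AND 0 = 0
m3 = m2 XOR b = 0 XOR 1 = 1
m7 = m2 OR m1 = 0 OR 0 = 0
m15 = m7 XOR e = 0 XOR 0 = 0

m3 = 1, m15 = 0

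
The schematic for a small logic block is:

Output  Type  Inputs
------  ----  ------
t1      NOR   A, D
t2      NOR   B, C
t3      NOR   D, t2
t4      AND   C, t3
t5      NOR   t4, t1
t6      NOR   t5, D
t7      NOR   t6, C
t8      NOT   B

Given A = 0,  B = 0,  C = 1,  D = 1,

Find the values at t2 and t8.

t2 = B NOR C = 0 NOR 1 = 0
t8 = NOT B = NOT 0 = 1

t2 = 0, t8 = 1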